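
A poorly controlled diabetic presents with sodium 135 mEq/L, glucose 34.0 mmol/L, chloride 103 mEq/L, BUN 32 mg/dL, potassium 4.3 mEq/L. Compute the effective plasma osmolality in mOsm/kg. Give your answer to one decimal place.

304.0 mOsm/kg

Effective osmolality excludes urea (freely permeant across cell membranes):
2·Na + glucose
= 2·135 + 34
= 270 + 34
= 304 mOsm/kg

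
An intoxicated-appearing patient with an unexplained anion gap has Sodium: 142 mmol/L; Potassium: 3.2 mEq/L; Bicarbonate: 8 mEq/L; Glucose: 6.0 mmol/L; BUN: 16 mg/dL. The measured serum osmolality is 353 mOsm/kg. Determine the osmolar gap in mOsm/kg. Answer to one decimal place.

57.3 mOsm/kg

Calculated osmolality = 2·Na + glucose + BUN/2.8
= 2·142 + 6 + 16/2.8
= 284 + 6 + 5.71
= 295.71 mOsm/kg ≈ 295.7 mOsm/kg
Osmolar gap = measured − calculated = 353 − 295.7 = 57.3 mOsm/kg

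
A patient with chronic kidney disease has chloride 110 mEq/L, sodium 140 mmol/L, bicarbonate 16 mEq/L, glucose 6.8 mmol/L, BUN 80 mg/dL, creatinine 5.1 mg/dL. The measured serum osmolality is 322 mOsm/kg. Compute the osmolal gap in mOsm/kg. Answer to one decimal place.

Calculated osmolality = 2·Na + glucose + BUN/2.8
= 2·140 + 6.8 + 80/2.8
= 280 + 6.80 + 28.57
= 315.37 mOsm/kg ≈ 315.4 mOsm/kg
Osmolar gap = measured − calculated = 322 − 315.4 = 6.6 mOsm/kg

6.6 mOsm/kg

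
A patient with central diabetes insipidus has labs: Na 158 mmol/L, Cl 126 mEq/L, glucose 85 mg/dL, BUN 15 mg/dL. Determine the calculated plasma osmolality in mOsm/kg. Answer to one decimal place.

Calculated osmolality = 2·Na + glucose/18 + BUN/2.8
= 2·158 + 85/18 + 15/2.8
= 316 + 4.72 + 5.36
= 326.08 mOsm/kg

326.1 mOsm/kg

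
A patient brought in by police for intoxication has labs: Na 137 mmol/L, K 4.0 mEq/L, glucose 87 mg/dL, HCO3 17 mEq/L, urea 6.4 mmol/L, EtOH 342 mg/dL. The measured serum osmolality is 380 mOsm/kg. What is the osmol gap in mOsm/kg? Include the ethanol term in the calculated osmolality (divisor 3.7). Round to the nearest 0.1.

2.3 mOsm/kg

Calculated osmolality = 2·Na + glucose/18 + urea + ethanol/3.7
= 2·137 + 87/18 + 6.4 + 342/3.7
= 274 + 4.83 + 6.40 + 92.43
= 377.66 mOsm/kg ≈ 377.7 mOsm/kg
Osmolar gap = measured − calculated = 380 − 377.7 = 2.3 mOsm/kg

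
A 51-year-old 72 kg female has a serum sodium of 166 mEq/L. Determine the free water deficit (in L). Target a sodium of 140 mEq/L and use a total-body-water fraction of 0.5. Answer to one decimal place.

TBW = 0.5 · 72 = 36 L
Free water deficit = TBW · (Na/140 − 1)
= 36 · (166/140 − 1)
= 36 · 0.1857
= 6.69 L

6.7 L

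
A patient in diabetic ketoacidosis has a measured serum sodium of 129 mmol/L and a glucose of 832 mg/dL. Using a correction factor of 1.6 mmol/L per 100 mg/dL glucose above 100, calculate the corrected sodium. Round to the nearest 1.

Corrected Na = measured Na + 1.6 · (glucose − 100)/100
= 129 + 1.6 · (832 − 100)/100
= 129 + 11.7
= 140.7 mmol/L

141 mmol/L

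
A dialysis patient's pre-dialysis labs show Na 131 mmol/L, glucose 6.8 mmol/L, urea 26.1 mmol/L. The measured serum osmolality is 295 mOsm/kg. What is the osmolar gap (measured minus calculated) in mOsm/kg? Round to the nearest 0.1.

Calculated osmolality = 2·Na + glucose + urea
= 2·131 + 6.8 + 26.1
= 262 + 6.80 + 26.10
= 294.9 mOsm/kg ≈ 294.9 mOsm/kg
Osmolar gap = measured − calculated = 295 − 294.9 = 0.1 mOsm/kg

0.1 mOsm/kg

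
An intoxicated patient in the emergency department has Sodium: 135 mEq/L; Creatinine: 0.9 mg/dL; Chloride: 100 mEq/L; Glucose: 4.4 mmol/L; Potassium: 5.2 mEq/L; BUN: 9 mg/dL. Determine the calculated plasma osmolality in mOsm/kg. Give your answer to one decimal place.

Calculated osmolality = 2·Na + glucose + BUN/2.8
= 2·135 + 4.4 + 9/2.8
= 270 + 4.40 + 3.21
= 277.61 mOsm/kg

277.6 mOsm/kg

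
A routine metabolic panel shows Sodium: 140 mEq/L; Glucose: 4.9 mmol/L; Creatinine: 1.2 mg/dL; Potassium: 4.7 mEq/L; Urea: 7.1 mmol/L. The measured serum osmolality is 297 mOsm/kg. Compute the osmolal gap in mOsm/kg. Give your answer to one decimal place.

5.0 mOsm/kg

Calculated osmolality = 2·Na + glucose + urea
= 2·140 + 4.9 + 7.1
= 280 + 4.90 + 7.10
= 292 mOsm/kg ≈ 292.0 mOsm/kg
Osmolar gap = measured − calculated = 297 − 292.0 = 5.0 mOsm/kg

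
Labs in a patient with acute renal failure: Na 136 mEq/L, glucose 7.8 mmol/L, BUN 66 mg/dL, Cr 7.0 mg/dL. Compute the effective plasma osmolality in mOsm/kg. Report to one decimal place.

Effective osmolality excludes urea (freely permeant across cell membranes):
2·Na + glucose
= 2·136 + 7.8
= 272 + 7.8
= 279.8 mOsm/kg

279.8 mOsm/kg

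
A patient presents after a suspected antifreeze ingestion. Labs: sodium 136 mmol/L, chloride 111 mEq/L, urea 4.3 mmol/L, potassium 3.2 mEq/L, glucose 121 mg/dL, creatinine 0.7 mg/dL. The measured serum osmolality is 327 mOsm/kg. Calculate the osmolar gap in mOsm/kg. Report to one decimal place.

44.0 mOsm/kg

Calculated osmolality = 2·Na + glucose/18 + urea
= 2·136 + 121/18 + 4.3
= 272 + 6.72 + 4.30
= 283.02 mOsm/kg ≈ 283.0 mOsm/kg
Osmolar gap = measured − calculated = 327 − 283.0 = 44.0 mOsm/kg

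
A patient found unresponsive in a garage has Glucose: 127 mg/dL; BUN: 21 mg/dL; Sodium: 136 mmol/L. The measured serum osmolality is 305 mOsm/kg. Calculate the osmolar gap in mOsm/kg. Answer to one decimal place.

Calculated osmolality = 2·Na + glucose/18 + BUN/2.8
= 2·136 + 127/18 + 21/2.8
= 272 + 7.06 + 7.50
= 286.56 mOsm/kg ≈ 286.6 mOsm/kg
Osmolar gap = measured − calculated = 305 − 286.6 = 18.4 mOsm/kg

18.4 mOsm/kg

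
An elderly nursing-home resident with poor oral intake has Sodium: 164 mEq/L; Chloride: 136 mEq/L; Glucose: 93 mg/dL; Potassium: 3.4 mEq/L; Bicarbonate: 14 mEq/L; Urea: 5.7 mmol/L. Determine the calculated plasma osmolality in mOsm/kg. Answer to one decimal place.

Calculated osmolality = 2·Na + glucose/18 + urea
= 2·164 + 93/18 + 5.7
= 328 + 5.17 + 5.70
= 338.87 mOsm/kg

338.9 mOsm/kg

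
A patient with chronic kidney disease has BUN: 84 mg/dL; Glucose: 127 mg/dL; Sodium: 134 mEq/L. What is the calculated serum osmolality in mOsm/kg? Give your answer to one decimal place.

Calculated osmolality = 2·Na + glucose/18 + BUN/2.8
= 2·134 + 127/18 + 84/2.8
= 268 + 7.06 + 30
= 305.06 mOsm/kg

305.1 mOsm/kg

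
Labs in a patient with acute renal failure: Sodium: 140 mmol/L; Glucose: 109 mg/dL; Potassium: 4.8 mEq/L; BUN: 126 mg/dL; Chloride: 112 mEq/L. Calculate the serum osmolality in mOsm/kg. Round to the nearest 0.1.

Calculated osmolality = 2·Na + glucose/18 + BUN/2.8
= 2·140 + 109/18 + 126/2.8
= 280 + 6.06 + 45
= 331.06 mOsm/kg

331.1 mOsm/kg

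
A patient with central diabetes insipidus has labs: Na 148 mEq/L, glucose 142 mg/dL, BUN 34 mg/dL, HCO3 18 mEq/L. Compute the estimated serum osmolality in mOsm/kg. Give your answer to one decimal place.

316.0 mOsm/kg

Calculated osmolality = 2·Na + glucose/18 + BUN/2.8
= 2·148 + 142/18 + 34/2.8
= 296 + 7.89 + 12.14
= 316.03 mOsm/kg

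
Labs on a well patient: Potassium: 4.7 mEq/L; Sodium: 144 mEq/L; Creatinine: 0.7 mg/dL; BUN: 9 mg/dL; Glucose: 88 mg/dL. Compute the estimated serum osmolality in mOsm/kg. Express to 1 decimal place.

296.1 mOsm/kg

Calculated osmolality = 2·Na + glucose/18 + BUN/2.8
= 2·144 + 88/18 + 9/2.8
= 288 + 4.89 + 3.21
= 296.1 mOsm/kg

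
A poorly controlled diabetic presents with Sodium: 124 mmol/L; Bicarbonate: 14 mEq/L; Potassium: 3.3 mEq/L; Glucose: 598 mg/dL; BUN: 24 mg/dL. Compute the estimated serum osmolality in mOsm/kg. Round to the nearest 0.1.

Calculated osmolality = 2·Na + glucose/18 + BUN/2.8
= 2·124 + 598/18 + 24/2.8
= 248 + 33.22 + 8.57
= 289.79 mOsm/kg

289.8 mOsm/kg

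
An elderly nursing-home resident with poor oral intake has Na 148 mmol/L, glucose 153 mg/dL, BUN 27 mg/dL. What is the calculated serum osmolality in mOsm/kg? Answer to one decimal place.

314.1 mOsm/kg

Calculated osmolality = 2·Na + glucose/18 + BUN/2.8
= 2·148 + 153/18 + 27/2.8
= 296 + 8.50 + 9.64
= 314.14 mOsm/kg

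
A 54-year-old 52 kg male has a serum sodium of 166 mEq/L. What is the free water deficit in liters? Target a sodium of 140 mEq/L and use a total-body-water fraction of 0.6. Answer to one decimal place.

TBW = 0.6 · 52 = 31.2 L
Free water deficit = TBW · (Na/140 − 1)
= 31.2 · (166/140 − 1)
= 31.2 · 0.1857
= 5.79 L

5.8 L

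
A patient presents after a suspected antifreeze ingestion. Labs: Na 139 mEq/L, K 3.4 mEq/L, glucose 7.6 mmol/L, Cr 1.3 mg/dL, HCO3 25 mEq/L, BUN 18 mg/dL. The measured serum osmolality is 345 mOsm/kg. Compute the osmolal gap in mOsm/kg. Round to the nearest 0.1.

53.0 mOsm/kg

Calculated osmolality = 2·Na + glucose + BUN/2.8
= 2·139 + 7.6 + 18/2.8
= 278 + 7.60 + 6.43
= 292.03 mOsm/kg ≈ 292.0 mOsm/kg
Osmolar gap = measured − calculated = 345 − 292.0 = 53.0 mOsm/kg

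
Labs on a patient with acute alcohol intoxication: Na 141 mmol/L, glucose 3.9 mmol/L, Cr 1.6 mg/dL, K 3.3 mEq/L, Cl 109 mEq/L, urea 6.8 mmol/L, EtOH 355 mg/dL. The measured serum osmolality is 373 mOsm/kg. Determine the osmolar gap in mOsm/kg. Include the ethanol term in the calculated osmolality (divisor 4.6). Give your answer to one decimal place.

3.1 mOsm/kg

Calculated osmolality = 2·Na + glucose + urea + ethanol/4.6
= 2·141 + 3.9 + 6.8 + 355/4.6
= 282 + 3.90 + 6.80 + 77.17
= 369.87 mOsm/kg ≈ 369.9 mOsm/kg
Osmolar gap = measured − calculated = 373 − 369.9 = 3.1 mOsm/kg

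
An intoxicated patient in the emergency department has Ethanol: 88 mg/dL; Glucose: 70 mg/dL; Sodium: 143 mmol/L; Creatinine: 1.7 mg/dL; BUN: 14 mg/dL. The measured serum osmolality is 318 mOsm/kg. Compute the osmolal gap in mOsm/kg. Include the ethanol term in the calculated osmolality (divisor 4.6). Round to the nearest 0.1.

4.0 mOsm/kg

Calculated osmolality = 2·Na + glucose/18 + BUN/2.8 + ethanol/4.6
= 2·143 + 70/18 + 14/2.8 + 88/4.6
= 286 + 3.89 + 5 + 19.13
= 314.02 mOsm/kg ≈ 314.0 mOsm/kg
Osmolar gap = measured − calculated = 318 − 314.0 = 4.0 mOsm/kg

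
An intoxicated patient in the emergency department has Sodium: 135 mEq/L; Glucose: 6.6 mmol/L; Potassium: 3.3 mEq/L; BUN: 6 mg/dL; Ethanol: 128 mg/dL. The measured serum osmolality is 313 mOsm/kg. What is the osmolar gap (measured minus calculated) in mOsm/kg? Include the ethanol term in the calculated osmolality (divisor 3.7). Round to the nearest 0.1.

-0.3 mOsm/kg

Calculated osmolality = 2·Na + glucose + BUN/2.8 + ethanol/3.7
= 2·135 + 6.6 + 6/2.8 + 128/3.7
= 270 + 6.60 + 2.14 + 34.59
= 313.33 mOsm/kg ≈ 313.3 mOsm/kg
Osmolar gap = measured − calculated = 313 − 313.3 = -0.3 mOsm/kg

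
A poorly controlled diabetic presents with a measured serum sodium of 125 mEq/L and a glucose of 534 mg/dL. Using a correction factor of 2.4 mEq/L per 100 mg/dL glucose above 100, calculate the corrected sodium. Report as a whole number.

Corrected Na = measured Na + 2.4 · (glucose − 100)/100
= 125 + 2.4 · (534 − 100)/100
= 125 + 10.4
= 135.4 mEq/L

135 mEq/L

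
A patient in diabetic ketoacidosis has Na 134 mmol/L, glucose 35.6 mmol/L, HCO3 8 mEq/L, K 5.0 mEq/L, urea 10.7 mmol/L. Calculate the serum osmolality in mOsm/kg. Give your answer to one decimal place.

314.3 mOsm/kg

Calculated osmolality = 2·Na + glucose + urea
= 2·134 + 35.6 + 10.7
= 268 + 35.60 + 10.70
= 314.3 mOsm/kg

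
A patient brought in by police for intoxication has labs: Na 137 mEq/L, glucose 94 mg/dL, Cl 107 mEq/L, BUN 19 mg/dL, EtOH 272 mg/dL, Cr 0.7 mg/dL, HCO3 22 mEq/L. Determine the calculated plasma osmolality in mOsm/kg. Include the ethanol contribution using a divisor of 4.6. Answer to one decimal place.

345.1 mOsm/kg

Calculated osmolality = 2·Na + glucose/18 + BUN/2.8 + ethanol/4.6
= 2·137 + 94/18 + 19/2.8 + 272/4.6
= 274 + 5.22 + 6.79 + 59.13
= 345.14 mOsm/kg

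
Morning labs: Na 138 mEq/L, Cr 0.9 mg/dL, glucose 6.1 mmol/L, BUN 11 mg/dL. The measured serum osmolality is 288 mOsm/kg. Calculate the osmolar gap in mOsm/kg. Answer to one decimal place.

2.0 mOsm/kg

Calculated osmolality = 2·Na + glucose + BUN/2.8
= 2·138 + 6.1 + 11/2.8
= 276 + 6.10 + 3.93
= 286.03 mOsm/kg ≈ 286.0 mOsm/kg
Osmolar gap = measured − calculated = 288 − 286.0 = 2.0 mOsm/kg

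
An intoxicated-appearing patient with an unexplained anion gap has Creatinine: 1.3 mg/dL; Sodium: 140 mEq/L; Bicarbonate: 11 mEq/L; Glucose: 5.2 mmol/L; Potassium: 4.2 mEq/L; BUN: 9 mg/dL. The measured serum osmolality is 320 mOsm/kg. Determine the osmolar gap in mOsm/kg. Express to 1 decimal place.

31.6 mOsm/kg

Calculated osmolality = 2·Na + glucose + BUN/2.8
= 2·140 + 5.2 + 9/2.8
= 280 + 5.20 + 3.21
= 288.41 mOsm/kg ≈ 288.4 mOsm/kg
Osmolar gap = measured − calculated = 320 − 288.4 = 31.6 mOsm/kg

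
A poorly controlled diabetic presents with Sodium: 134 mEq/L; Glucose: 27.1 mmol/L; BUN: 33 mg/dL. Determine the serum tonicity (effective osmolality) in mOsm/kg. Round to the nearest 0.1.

295.1 mOsm/kg

Effective osmolality excludes urea (freely permeant across cell membranes):
2·Na + glucose
= 2·134 + 27.1
= 268 + 27.1
= 295.1 mOsm/kg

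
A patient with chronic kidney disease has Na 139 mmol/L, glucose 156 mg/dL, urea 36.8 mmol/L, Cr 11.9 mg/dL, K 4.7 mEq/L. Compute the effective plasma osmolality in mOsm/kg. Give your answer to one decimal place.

286.7 mOsm/kg

Effective osmolality excludes urea (freely permeant across cell membranes):
2·Na + glucose/18
= 2·139 + 156/18
= 278 + 8.67
= 286.67 mOsm/kg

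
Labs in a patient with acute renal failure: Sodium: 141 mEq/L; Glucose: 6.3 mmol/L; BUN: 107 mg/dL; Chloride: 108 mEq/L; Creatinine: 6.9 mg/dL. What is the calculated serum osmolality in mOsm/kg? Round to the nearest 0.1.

326.5 mOsm/kg

Calculated osmolality = 2·Na + glucose + BUN/2.8
= 2·141 + 6.3 + 107/2.8
= 282 + 6.30 + 38.21
= 326.51 mOsm/kg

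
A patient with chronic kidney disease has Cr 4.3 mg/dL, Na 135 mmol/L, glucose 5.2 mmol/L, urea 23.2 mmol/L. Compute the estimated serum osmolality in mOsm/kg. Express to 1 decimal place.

Calculated osmolality = 2·Na + glucose + urea
= 2·135 + 5.2 + 23.2
= 270 + 5.20 + 23.20
= 298.4 mOsm/kg

298.4 mOsm/kg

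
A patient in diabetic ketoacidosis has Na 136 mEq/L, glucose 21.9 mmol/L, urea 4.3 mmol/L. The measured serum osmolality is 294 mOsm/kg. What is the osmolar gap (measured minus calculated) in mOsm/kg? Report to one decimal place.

Calculated osmolality = 2·Na + glucose + urea
= 2·136 + 21.9 + 4.3
= 272 + 21.90 + 4.30
= 298.2 mOsm/kg ≈ 298.2 mOsm/kg
Osmolar gap = measured − calculated = 294 − 298.2 = -4.2 mOsm/kg

-4.2 mOsm/kg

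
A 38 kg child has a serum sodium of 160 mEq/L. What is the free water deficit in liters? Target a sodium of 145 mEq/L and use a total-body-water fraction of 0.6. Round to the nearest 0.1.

TBW = 0.6 · 38 = 22.8 L
Free water deficit = TBW · (Na/145 − 1)
= 22.8 · (160/145 − 1)
= 22.8 · 0.1034
= 2.36 L

2.4 L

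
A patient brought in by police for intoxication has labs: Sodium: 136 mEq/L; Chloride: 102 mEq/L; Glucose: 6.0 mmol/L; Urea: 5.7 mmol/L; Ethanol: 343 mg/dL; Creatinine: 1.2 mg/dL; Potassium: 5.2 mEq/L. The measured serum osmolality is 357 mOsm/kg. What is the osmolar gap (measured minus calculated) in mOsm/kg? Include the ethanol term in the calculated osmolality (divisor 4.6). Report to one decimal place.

-1.3 mOsm/kg

Calculated osmolality = 2·Na + glucose + urea + ethanol/4.6
= 2·136 + 6 + 5.7 + 343/4.6
= 272 + 6 + 5.70 + 74.57
= 358.27 mOsm/kg ≈ 358.3 mOsm/kg
Osmolar gap = measured − calculated = 357 − 358.3 = -1.3 mOsm/kg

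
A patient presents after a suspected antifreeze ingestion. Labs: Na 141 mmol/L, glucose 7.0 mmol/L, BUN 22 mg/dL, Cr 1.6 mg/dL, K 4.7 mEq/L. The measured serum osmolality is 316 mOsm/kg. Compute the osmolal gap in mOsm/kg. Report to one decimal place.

19.1 mOsm/kg

Calculated osmolality = 2·Na + glucose + BUN/2.8
= 2·141 + 7 + 22/2.8
= 282 + 7 + 7.86
= 296.86 mOsm/kg ≈ 296.9 mOsm/kg
Osmolar gap = measured − calculated = 316 − 296.9 = 19.1 mOsm/kg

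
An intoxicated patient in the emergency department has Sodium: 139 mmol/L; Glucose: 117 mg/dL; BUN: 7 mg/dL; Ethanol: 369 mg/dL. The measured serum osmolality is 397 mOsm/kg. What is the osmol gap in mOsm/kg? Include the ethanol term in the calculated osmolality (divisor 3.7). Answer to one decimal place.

Calculated osmolality = 2·Na + glucose/18 + BUN/2.8 + ethanol/3.7
= 2·139 + 117/18 + 7/2.8 + 369/3.7
= 278 + 6.50 + 2.50 + 99.73
= 386.73 mOsm/kg ≈ 386.7 mOsm/kg
Osmolar gap = measured − calculated = 397 − 386.7 = 10.3 mOsm/kg

10.3 mOsm/kg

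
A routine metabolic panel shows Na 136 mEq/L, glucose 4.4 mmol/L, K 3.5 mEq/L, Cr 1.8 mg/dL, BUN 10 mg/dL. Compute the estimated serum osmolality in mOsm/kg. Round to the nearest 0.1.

Calculated osmolality = 2·Na + glucose + BUN/2.8
= 2·136 + 4.4 + 10/2.8
= 272 + 4.40 + 3.57
= 279.97 mOsm/kg

280.0 mOsm/kg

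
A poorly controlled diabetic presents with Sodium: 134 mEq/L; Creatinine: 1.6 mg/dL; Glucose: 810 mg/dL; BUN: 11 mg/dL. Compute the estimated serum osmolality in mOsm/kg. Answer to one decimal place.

316.9 mOsm/kg

Calculated osmolality = 2·Na + glucose/18 + BUN/2.8
= 2·134 + 810/18 + 11/2.8
= 268 + 45 + 3.93
= 316.93 mOsm/kg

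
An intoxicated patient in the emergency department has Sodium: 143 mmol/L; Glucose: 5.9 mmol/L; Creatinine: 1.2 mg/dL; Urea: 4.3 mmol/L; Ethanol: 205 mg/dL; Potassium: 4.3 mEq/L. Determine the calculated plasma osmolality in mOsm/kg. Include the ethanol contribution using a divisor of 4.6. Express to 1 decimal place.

340.8 mOsm/kg

Calculated osmolality = 2·Na + glucose + urea + ethanol/4.6
= 2·143 + 5.9 + 4.3 + 205/4.6
= 286 + 5.90 + 4.30 + 44.57
= 340.77 mOsm/kg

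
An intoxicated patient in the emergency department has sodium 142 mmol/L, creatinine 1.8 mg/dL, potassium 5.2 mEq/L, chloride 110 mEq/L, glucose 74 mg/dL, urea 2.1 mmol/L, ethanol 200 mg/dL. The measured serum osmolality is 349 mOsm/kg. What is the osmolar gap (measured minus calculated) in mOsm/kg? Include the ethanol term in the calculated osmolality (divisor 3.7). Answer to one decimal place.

Calculated osmolality = 2·Na + glucose/18 + urea + ethanol/3.7
= 2·142 + 74/18 + 2.1 + 200/3.7
= 284 + 4.11 + 2.10 + 54.05
= 344.26 mOsm/kg ≈ 344.3 mOsm/kg
Osmolar gap = measured − calculated = 349 − 344.3 = 4.7 mOsm/kg

4.7 mOsm/kg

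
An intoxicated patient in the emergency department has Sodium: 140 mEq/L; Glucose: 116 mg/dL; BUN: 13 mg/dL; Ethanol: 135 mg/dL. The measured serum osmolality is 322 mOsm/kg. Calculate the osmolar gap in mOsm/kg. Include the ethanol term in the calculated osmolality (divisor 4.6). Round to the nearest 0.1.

1.6 mOsm/kg

Calculated osmolality = 2·Na + glucose/18 + BUN/2.8 + ethanol/4.6
= 2·140 + 116/18 + 13/2.8 + 135/4.6
= 280 + 6.44 + 4.64 + 29.35
= 320.43 mOsm/kg ≈ 320.4 mOsm/kg
Osmolar gap = measured − calculated = 322 − 320.4 = 1.6 mOsm/kg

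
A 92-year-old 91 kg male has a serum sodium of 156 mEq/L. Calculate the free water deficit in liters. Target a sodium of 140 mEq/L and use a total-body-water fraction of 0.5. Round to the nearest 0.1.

TBW = 0.5 · 91 = 45.5 L
Free water deficit = TBW · (Na/140 − 1)
= 45.5 · (156/140 − 1)
= 45.5 · 0.1143
= 5.2 L

5.2 L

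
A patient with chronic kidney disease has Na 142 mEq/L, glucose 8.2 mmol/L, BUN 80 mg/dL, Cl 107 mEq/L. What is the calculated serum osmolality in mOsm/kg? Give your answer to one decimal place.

Calculated osmolality = 2·Na + glucose + BUN/2.8
= 2·142 + 8.2 + 80/2.8
= 284 + 8.20 + 28.57
= 320.77 mOsm/kg

320.8 mOsm/kg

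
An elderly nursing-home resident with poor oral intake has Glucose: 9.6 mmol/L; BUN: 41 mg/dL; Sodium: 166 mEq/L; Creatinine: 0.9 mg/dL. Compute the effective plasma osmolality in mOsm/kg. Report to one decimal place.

Effective osmolality excludes urea (freely permeant across cell membranes):
2·Na + glucose
= 2·166 + 9.6
= 332 + 9.6
= 341.6 mOsm/kg

341.6 mOsm/kg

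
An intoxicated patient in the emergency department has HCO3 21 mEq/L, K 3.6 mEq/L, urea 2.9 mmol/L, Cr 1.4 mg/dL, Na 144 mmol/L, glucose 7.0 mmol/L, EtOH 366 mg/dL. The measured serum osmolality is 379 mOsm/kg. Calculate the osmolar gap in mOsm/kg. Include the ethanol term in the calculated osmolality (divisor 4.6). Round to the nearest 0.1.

1.5 mOsm/kg

Calculated osmolality = 2·Na + glucose + urea + ethanol/4.6
= 2·144 + 7 + 2.9 + 366/4.6
= 288 + 7 + 2.90 + 79.57
= 377.47 mOsm/kg ≈ 377.5 mOsm/kg
Osmolar gap = measured − calculated = 379 − 377.5 = 1.5 mOsm/kg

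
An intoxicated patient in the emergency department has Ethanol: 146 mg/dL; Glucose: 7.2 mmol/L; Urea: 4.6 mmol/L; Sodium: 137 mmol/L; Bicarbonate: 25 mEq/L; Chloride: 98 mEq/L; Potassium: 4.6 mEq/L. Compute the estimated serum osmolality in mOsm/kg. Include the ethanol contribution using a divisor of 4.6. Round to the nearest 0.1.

317.5 mOsm/kg

Calculated osmolality = 2·Na + glucose + urea + ethanol/4.6
= 2·137 + 7.2 + 4.6 + 146/4.6
= 274 + 7.20 + 4.60 + 31.74
= 317.54 mOsm/kg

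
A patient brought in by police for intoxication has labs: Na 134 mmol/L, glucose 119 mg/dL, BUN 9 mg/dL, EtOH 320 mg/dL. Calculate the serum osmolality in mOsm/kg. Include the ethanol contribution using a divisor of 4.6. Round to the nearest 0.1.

Calculated osmolality = 2·Na + glucose/18 + BUN/2.8 + ethanol/4.6
= 2·134 + 119/18 + 9/2.8 + 320/4.6
= 268 + 6.61 + 3.21 + 69.57
= 347.39 mOsm/kg

347.4 mOsm/kg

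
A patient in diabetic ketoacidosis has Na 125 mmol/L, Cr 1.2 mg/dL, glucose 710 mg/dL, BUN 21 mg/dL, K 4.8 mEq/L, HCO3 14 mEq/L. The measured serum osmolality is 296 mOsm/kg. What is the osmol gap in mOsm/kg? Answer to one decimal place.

Calculated osmolality = 2·Na + glucose/18 + BUN/2.8
= 2·125 + 710/18 + 21/2.8
= 250 + 39.44 + 7.50
= 296.94 mOsm/kg ≈ 296.9 mOsm/kg
Osmolar gap = measured − calculated = 296 − 296.9 = -0.9 mOsm/kg

-0.9 mOsm/kg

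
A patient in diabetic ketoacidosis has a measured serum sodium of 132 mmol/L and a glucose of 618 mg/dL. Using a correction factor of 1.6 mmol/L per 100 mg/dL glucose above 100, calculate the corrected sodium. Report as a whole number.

Corrected Na = measured Na + 1.6 · (glucose − 100)/100
= 132 + 1.6 · (618 − 100)/100
= 132 + 8.3
= 140.3 mmol/L

140 mmol/L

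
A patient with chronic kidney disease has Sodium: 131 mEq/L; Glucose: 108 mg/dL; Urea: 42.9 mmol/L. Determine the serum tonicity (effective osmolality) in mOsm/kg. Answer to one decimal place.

Effective osmolality excludes urea (freely permeant across cell membranes):
2·Na + glucose/18
= 2·131 + 108/18
= 262 + 6
= 268 mOsm/kg

268.0 mOsm/kg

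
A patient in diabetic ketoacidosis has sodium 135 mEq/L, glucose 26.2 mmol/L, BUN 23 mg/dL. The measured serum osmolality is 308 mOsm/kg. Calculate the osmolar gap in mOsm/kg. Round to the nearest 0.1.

3.6 mOsm/kg

Calculated osmolality = 2·Na + glucose + BUN/2.8
= 2·135 + 26.2 + 23/2.8
= 270 + 26.20 + 8.21
= 304.41 mOsm/kg ≈ 304.4 mOsm/kg
Osmolar gap = measured − calculated = 308 − 304.4 = 3.6 mOsm/kg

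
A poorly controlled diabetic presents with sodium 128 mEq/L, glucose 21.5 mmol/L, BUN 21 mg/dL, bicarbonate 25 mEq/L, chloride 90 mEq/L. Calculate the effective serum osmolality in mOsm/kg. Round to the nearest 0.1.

Effective osmolality excludes urea (freely permeant across cell membranes):
2·Na + glucose
= 2·128 + 21.5
= 256 + 21.5
= 277.5 mOsm/kg

277.5 mOsm/kg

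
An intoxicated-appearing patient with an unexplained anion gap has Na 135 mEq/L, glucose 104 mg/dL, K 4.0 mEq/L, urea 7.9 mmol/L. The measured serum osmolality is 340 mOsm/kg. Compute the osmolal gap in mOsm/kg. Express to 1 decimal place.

Calculated osmolality = 2·Na + glucose/18 + urea
= 2·135 + 104/18 + 7.9
= 270 + 5.78 + 7.90
= 283.68 mOsm/kg ≈ 283.7 mOsm/kg
Osmolar gap = measured − calculated = 340 − 283.7 = 56.3 mOsm/kg

56.3 mOsm/kg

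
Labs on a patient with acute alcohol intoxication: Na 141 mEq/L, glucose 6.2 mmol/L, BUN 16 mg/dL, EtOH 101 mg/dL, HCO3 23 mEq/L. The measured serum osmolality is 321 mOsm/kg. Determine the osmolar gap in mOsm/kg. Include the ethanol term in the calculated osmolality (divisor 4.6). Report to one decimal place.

5.1 mOsm/kg

Calculated osmolality = 2·Na + glucose + BUN/2.8 + ethanol/4.6
= 2·141 + 6.2 + 16/2.8 + 101/4.6
= 282 + 6.20 + 5.71 + 21.96
= 315.87 mOsm/kg ≈ 315.9 mOsm/kg
Osmolar gap = measured − calculated = 321 − 315.9 = 5.1 mOsm/kg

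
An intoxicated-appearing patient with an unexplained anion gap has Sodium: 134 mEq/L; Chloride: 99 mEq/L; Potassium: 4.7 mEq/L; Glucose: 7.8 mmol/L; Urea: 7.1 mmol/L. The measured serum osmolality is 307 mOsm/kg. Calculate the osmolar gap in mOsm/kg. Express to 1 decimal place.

Calculated osmolality = 2·Na + glucose + urea
= 2·134 + 7.8 + 7.1
= 268 + 7.80 + 7.10
= 282.9 mOsm/kg ≈ 282.9 mOsm/kg
Osmolar gap = measured − calculated = 307 − 282.9 = 24.1 mOsm/kg

24.1 mOsm/kg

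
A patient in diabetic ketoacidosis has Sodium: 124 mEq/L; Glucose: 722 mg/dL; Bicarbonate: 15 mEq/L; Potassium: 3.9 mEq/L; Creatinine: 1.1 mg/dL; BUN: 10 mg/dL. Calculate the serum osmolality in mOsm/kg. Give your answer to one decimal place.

Calculated osmolality = 2·Na + glucose/18 + BUN/2.8
= 2·124 + 722/18 + 10/2.8
= 248 + 40.11 + 3.57
= 291.68 mOsm/kg

291.7 mOsm/kg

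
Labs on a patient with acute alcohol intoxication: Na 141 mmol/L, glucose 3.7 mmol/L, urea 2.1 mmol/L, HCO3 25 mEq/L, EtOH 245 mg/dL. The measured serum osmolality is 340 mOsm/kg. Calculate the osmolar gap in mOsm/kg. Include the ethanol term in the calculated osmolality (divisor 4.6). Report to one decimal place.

-1.1 mOsm/kg

Calculated osmolality = 2·Na + glucose + urea + ethanol/4.6
= 2·141 + 3.7 + 2.1 + 245/4.6
= 282 + 3.70 + 2.10 + 53.26
= 341.06 mOsm/kg ≈ 341.1 mOsm/kg
Osmolar gap = measured − calculated = 340 − 341.1 = -1.1 mOsm/kg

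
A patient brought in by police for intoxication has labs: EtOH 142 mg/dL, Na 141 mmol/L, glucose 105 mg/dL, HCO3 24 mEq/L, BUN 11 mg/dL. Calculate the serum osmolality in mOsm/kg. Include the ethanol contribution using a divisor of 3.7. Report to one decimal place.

Calculated osmolality = 2·Na + glucose/18 + BUN/2.8 + ethanol/3.7
= 2·141 + 105/18 + 11/2.8 + 142/3.7
= 282 + 5.83 + 3.93 + 38.38
= 330.14 mOsm/kg

330.1 mOsm/kg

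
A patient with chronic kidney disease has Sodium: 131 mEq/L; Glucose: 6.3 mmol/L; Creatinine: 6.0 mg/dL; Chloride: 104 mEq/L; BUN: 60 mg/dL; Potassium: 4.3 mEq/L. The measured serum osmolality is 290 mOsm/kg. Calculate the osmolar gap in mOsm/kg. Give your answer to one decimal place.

0.3 mOsm/kg

Calculated osmolality = 2·Na + glucose + BUN/2.8
= 2·131 + 6.3 + 60/2.8
= 262 + 6.30 + 21.43
= 289.73 mOsm/kg ≈ 289.7 mOsm/kg
Osmolar gap = measured − calculated = 290 − 289.7 = 0.3 mOsm/kg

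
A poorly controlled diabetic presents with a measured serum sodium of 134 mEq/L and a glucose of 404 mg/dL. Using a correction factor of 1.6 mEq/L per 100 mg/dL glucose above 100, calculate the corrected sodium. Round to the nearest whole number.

139 mEq/L

Corrected Na = measured Na + 1.6 · (glucose − 100)/100
= 134 + 1.6 · (404 − 100)/100
= 134 + 4.9
= 138.9 mEq/L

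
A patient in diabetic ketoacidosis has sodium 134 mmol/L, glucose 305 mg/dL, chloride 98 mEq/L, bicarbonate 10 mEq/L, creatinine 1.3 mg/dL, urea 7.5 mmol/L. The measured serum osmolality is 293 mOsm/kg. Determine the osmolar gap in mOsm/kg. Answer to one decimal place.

0.6 mOsm/kg

Calculated osmolality = 2·Na + glucose/18 + urea
= 2·134 + 305/18 + 7.5
= 268 + 16.94 + 7.50
= 292.44 mOsm/kg ≈ 292.4 mOsm/kg
Osmolar gap = measured − calculated = 293 − 292.4 = 0.6 mOsm/kg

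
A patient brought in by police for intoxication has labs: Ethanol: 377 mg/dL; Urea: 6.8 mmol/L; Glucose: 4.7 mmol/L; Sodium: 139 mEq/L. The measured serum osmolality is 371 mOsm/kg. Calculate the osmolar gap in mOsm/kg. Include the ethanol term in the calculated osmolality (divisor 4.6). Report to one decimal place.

-0.5 mOsm/kg

Calculated osmolality = 2·Na + glucose + urea + ethanol/4.6
= 2·139 + 4.7 + 6.8 + 377/4.6
= 278 + 4.70 + 6.80 + 81.96
= 371.46 mOsm/kg ≈ 371.5 mOsm/kg
Osmolar gap = measured − calculated = 371 − 371.5 = -0.5 mOsm/kg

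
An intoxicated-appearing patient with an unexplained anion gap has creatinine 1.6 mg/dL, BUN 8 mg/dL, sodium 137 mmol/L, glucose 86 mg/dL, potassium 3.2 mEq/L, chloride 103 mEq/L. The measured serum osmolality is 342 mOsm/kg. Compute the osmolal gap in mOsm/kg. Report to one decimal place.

Calculated osmolality = 2·Na + glucose/18 + BUN/2.8
= 2·137 + 86/18 + 8/2.8
= 274 + 4.78 + 2.86
= 281.64 mOsm/kg ≈ 281.6 mOsm/kg
Osmolar gap = measured − calculated = 342 − 281.6 = 60.4 mOsm/kg

60.4 mOsm/kg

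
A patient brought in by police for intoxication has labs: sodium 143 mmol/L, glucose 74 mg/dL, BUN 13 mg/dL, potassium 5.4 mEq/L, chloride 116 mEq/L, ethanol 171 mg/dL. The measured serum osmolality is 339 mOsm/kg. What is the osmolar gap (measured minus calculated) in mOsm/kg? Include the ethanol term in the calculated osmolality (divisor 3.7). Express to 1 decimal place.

-2.0 mOsm/kg

Calculated osmolality = 2·Na + glucose/18 + BUN/2.8 + ethanol/3.7
= 2·143 + 74/18 + 13/2.8 + 171/3.7
= 286 + 4.11 + 4.64 + 46.22
= 340.97 mOsm/kg ≈ 341.0 mOsm/kg
Osmolar gap = measured − calculated = 339 − 341.0 = -2.0 mOsm/kg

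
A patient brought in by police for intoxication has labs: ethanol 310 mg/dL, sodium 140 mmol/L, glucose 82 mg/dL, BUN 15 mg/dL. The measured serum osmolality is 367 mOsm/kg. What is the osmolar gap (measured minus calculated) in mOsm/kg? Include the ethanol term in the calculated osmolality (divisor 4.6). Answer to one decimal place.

Calculated osmolality = 2·Na + glucose/18 + BUN/2.8 + ethanol/4.6
= 2·140 + 82/18 + 15/2.8 + 310/4.6
= 280 + 4.56 + 5.36 + 67.39
= 357.31 mOsm/kg ≈ 357.3 mOsm/kg
Osmolar gap = measured − calculated = 367 − 357.3 = 9.7 mOsm/kg

9.7 mOsm/kg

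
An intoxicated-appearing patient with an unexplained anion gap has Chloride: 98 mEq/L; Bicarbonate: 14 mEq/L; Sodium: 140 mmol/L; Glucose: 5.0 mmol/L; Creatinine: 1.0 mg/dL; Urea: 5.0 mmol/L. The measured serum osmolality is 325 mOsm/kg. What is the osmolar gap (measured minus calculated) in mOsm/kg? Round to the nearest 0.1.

Calculated osmolality = 2·Na + glucose + urea
= 2·140 + 5 + 5
= 280 + 5 + 5
= 290 mOsm/kg ≈ 290.0 mOsm/kg
Osmolar gap = measured − calculated = 325 − 290.0 = 35.0 mOsm/kg

35.0 mOsm/kg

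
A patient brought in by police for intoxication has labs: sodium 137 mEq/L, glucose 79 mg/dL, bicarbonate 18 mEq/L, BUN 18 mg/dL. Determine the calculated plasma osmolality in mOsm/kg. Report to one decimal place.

Calculated osmolality = 2·Na + glucose/18 + BUN/2.8
= 2·137 + 79/18 + 18/2.8
= 274 + 4.39 + 6.43
= 284.82 mOsm/kg

284.8 mOsm/kg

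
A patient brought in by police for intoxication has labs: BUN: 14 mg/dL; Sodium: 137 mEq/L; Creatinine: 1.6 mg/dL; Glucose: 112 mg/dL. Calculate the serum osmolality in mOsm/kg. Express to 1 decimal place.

285.2 mOsm/kg

Calculated osmolality = 2·Na + glucose/18 + BUN/2.8
= 2·137 + 112/18 + 14/2.8
= 274 + 6.22 + 5
= 285.22 mOsm/kg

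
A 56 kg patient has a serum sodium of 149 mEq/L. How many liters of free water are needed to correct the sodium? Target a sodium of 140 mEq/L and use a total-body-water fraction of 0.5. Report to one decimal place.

TBW = 0.5 · 56 = 28 L
Free water deficit = TBW · (Na/140 − 1)
= 28 · (149/140 − 1)
= 28 · 0.0643
= 1.8 L

1.8 L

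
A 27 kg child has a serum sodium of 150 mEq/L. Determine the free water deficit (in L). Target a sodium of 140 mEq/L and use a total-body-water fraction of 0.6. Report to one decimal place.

1.2 L

TBW = 0.6 · 27 = 16.2 L
Free water deficit = TBW · (Na/140 − 1)
= 16.2 · (150/140 − 1)
= 16.2 · 0.0714
= 1.16 L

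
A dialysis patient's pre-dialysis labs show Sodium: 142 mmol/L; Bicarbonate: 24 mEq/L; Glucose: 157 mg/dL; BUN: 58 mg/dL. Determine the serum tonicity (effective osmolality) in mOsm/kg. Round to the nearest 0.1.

292.7 mOsm/kg

Effective osmolality excludes urea (freely permeant across cell membranes):
2·Na + glucose/18
= 2·142 + 157/18
= 284 + 8.72
= 292.72 mOsm/kg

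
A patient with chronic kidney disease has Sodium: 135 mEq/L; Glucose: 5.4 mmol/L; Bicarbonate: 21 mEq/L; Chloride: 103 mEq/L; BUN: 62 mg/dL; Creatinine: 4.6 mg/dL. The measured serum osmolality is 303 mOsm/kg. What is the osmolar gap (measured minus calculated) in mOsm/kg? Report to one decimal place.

5.5 mOsm/kg

Calculated osmolality = 2·Na + glucose + BUN/2.8
= 2·135 + 5.4 + 62/2.8
= 270 + 5.40 + 22.14
= 297.54 mOsm/kg ≈ 297.5 mOsm/kg
Osmolar gap = measured − calculated = 303 − 297.5 = 5.5 mOsm/kg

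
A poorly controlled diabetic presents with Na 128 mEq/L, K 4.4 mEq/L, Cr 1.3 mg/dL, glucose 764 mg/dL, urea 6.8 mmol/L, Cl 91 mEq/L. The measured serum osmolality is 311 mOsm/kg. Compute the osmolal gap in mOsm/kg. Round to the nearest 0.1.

Calculated osmolality = 2·Na + glucose/18 + urea
= 2·128 + 764/18 + 6.8
= 256 + 42.44 + 6.80
= 305.24 mOsm/kg ≈ 305.2 mOsm/kg
Osmolar gap = measured − calculated = 311 − 305.2 = 5.8 mOsm/kg

5.8 mOsm/kg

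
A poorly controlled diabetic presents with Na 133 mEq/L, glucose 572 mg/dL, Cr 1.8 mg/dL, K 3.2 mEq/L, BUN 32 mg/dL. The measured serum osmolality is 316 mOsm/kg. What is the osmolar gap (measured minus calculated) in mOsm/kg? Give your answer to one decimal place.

6.8 mOsm/kg

Calculated osmolality = 2·Na + glucose/18 + BUN/2.8
= 2·133 + 572/18 + 32/2.8
= 266 + 31.78 + 11.43
= 309.21 mOsm/kg ≈ 309.2 mOsm/kg
Osmolar gap = measured − calculated = 316 − 309.2 = 6.8 mOsm/kg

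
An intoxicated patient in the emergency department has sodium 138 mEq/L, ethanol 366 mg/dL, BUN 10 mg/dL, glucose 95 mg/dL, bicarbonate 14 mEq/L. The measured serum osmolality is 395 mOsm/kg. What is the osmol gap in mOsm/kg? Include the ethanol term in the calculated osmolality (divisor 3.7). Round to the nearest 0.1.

Calculated osmolality = 2·Na + glucose/18 + BUN/2.8 + ethanol/3.7
= 2·138 + 95/18 + 10/2.8 + 366/3.7
= 276 + 5.28 + 3.57 + 98.92
= 383.77 mOsm/kg ≈ 383.8 mOsm/kg
Osmolar gap = measured − calculated = 395 − 383.8 = 11.2 mOsm/kg

11.2 mOsm/kg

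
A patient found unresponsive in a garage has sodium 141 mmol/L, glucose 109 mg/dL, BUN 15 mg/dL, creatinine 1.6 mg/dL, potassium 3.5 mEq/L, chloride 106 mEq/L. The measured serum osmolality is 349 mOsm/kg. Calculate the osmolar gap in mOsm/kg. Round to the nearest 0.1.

Calculated osmolality = 2·Na + glucose/18 + BUN/2.8
= 2·141 + 109/18 + 15/2.8
= 282 + 6.06 + 5.36
= 293.42 mOsm/kg ≈ 293.4 mOsm/kg
Osmolar gap = measured − calculated = 349 − 293.4 = 55.6 mOsm/kg

55.6 mOsm/kg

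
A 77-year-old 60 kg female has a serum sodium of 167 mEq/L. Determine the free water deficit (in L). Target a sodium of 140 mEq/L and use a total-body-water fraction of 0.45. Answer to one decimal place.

TBW = 0.45 · 60 = 27 L
Free water deficit = TBW · (Na/140 − 1)
= 27 · (167/140 − 1)
= 27 · 0.1929
= 5.21 L

5.2 L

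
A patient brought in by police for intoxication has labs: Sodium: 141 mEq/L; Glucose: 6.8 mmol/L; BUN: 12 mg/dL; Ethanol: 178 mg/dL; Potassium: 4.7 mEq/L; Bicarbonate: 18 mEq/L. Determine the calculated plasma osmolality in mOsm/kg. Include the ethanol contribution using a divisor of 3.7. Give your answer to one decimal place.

341.2 mOsm/kg

Calculated osmolality = 2·Na + glucose + BUN/2.8 + ethanol/3.7
= 2·141 + 6.8 + 12/2.8 + 178/3.7
= 282 + 6.80 + 4.29 + 48.11
= 341.2 mOsm/kg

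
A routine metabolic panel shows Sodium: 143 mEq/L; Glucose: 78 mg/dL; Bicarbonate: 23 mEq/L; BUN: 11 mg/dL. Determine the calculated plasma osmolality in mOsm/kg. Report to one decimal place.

Calculated osmolality = 2·Na + glucose/18 + BUN/2.8
= 2·143 + 78/18 + 11/2.8
= 286 + 4.33 + 3.93
= 294.26 mOsm/kg

294.3 mOsm/kg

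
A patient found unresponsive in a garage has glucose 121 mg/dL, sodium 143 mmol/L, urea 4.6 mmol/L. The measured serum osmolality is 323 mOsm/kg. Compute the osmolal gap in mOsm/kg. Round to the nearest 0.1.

25.7 mOsm/kg

Calculated osmolality = 2·Na + glucose/18 + urea
= 2·143 + 121/18 + 4.6
= 286 + 6.72 + 4.60
= 297.32 mOsm/kg ≈ 297.3 mOsm/kg
Osmolar gap = measured − calculated = 323 − 297.3 = 25.7 mOsm/kg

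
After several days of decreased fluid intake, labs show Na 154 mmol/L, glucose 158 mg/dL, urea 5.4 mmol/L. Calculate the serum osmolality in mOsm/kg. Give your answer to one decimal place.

Calculated osmolality = 2·Na + glucose/18 + urea
= 2·154 + 158/18 + 5.4
= 308 + 8.78 + 5.40
= 322.18 mOsm/kg

322.2 mOsm/kg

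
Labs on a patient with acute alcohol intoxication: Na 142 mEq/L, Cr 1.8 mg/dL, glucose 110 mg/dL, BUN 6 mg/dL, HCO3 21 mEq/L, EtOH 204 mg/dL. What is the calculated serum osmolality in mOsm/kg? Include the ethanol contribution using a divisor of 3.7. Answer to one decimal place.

347.4 mOsm/kg

Calculated osmolality = 2·Na + glucose/18 + BUN/2.8 + ethanol/3.7
= 2·142 + 110/18 + 6/2.8 + 204/3.7
= 284 + 6.11 + 2.14 + 55.14
= 347.39 mOsm/kg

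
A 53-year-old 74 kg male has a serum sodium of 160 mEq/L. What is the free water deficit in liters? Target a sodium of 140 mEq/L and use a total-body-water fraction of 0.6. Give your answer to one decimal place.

TBW = 0.6 · 74 = 44.4 L
Free water deficit = TBW · (Na/140 − 1)
= 44.4 · (160/140 − 1)
= 44.4 · 0.1429
= 6.34 L

6.3 L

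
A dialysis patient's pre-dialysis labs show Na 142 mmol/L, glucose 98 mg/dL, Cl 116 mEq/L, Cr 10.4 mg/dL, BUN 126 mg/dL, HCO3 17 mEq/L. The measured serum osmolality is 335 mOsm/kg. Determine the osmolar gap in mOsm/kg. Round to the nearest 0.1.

0.6 mOsm/kg

Calculated osmolality = 2·Na + glucose/18 + BUN/2.8
= 2·142 + 98/18 + 126/2.8
= 284 + 5.44 + 45
= 334.44 mOsm/kg ≈ 334.4 mOsm/kg
Osmolar gap = measured − calculated = 335 − 334.4 = 0.6 mOsm/kg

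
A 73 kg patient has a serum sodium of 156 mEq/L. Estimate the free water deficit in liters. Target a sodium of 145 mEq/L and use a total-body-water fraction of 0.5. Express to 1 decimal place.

TBW = 0.5 · 73 = 36.5 L
Free water deficit = TBW · (Na/145 − 1)
= 36.5 · (156/145 − 1)
= 36.5 · 0.0759
= 2.77 L

2.8 L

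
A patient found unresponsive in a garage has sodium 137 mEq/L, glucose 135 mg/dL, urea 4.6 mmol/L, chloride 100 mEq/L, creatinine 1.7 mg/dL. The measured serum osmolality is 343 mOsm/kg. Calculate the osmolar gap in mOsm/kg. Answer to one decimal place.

56.9 mOsm/kg

Calculated osmolality = 2·Na + glucose/18 + urea
= 2·137 + 135/18 + 4.6
= 274 + 7.50 + 4.60
= 286.1 mOsm/kg ≈ 286.1 mOsm/kg
Osmolar gap = measured − calculated = 343 − 286.1 = 56.9 mOsm/kg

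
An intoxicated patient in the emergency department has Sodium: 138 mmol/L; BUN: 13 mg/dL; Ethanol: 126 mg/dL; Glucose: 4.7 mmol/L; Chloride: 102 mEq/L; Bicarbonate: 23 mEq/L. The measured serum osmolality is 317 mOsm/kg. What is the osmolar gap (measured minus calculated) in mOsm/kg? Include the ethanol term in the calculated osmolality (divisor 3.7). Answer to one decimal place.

Calculated osmolality = 2·Na + glucose + BUN/2.8 + ethanol/3.7
= 2·138 + 4.7 + 13/2.8 + 126/3.7
= 276 + 4.70 + 4.64 + 34.05
= 319.39 mOsm/kg ≈ 319.4 mOsm/kg
Osmolar gap = measured − calculated = 317 − 319.4 = -2.4 mOsm/kg

-2.4 mOsm/kg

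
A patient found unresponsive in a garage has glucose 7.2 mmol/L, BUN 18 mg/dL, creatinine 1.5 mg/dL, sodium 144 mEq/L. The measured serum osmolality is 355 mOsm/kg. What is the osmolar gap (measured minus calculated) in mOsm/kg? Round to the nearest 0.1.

Calculated osmolality = 2·Na + glucose + BUN/2.8
= 2·144 + 7.2 + 18/2.8
= 288 + 7.20 + 6.43
= 301.63 mOsm/kg ≈ 301.6 mOsm/kg
Osmolar gap = measured − calculated = 355 − 301.6 = 53.4 mOsm/kg

53.4 mOsm/kg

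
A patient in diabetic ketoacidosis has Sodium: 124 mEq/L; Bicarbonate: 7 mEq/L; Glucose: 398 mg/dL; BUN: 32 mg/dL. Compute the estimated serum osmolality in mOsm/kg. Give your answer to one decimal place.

Calculated osmolality = 2·Na + glucose/18 + BUN/2.8
= 2·124 + 398/18 + 32/2.8
= 248 + 22.11 + 11.43
= 281.54 mOsm/kg

281.5 mOsm/kg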